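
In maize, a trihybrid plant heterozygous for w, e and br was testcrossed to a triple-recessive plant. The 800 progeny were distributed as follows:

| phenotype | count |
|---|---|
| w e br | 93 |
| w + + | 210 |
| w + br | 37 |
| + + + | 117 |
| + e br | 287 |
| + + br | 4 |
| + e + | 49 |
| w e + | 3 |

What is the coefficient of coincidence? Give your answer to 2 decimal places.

0.28

The two most frequent reciprocal classes, w + + and + e br, are the parental types, so the F1 was w + + / + e br.
The two rarest classes, w e + and + + br, are the double crossovers. Comparing them with the parentals, only the e allele has switched, so e is the middle locus and the order is w – e – br.
w–e: (210 + 7)/800 = 0.2712; e–br: (86 + 7)/800 = 0.1163.
Expected DCO frequency = 0.2712 × 0.1163 ≈ 0.03154; observed = 7/800 ≈ 0.00875.
Coefficient of coincidence = 0.00875/0.03154 ≈ 0.28.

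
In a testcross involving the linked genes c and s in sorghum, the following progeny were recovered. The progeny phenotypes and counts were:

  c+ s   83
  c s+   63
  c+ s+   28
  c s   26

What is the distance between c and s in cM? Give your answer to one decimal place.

27.0 cM

The two most frequent classes, c+ s (83) and c s+ (63), are the parental types, so the F1 was c+ s / c s+.
The recombinant classes are c+ s+ and c s: 28 + 26 = 54.
Recombination frequency = 54/200 = 0.2700 ≈ 27.0%, i.e. 27.0 cM.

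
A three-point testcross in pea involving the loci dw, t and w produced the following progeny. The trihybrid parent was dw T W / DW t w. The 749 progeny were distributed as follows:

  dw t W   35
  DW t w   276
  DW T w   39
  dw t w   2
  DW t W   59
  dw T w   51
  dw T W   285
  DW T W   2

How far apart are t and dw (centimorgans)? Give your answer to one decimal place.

The two rarest classes, DW T W and dw t w, are the double crossovers. Comparing them with the parentals, only the dw allele has switched, so dw is the middle locus and the order is w – dw – t.
Crossovers in the dw–t interval produce the single-crossover classes dw t W and DW T w (35 + 39 = 74) plus the double crossovers (4).
RF(dw–t) = (74 + 4) / 749 = 78/749 = 0.1041 → 10.4 centimorgans.

10.4 centimorgans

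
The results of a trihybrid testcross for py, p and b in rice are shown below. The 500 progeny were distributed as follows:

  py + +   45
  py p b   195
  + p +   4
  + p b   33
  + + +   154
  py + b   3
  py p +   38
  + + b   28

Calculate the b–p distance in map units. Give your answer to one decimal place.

14.6 map units

The two most frequent reciprocal classes, py p b and + + +, are the parental types, so the F1 was py p b / + + +.
The two rarest classes, py + b and + p +, are the double crossovers. Comparing them with the parentals, only the p allele has switched, so p is the middle locus and the order is b – p – py.
Crossovers in the b–p interval produce the single-crossover classes py p + and + + b (38 + 28 = 66) plus the double crossovers (7).
RF(b–p) = (66 + 7) / 500 = 73/500 = 0.1460 → 14.6 map units.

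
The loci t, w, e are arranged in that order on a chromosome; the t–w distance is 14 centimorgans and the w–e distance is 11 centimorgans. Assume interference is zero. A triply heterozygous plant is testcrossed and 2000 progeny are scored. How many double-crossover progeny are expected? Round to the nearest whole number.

Map distances give recombination frequencies of 0.140 and 0.110 for the two intervals.
With no interference, expected double-crossover frequency = 0.140 × 0.110 = 0.01540.
Expected number = 0.01540 × 2000 = 30.80 ≈ 31.

31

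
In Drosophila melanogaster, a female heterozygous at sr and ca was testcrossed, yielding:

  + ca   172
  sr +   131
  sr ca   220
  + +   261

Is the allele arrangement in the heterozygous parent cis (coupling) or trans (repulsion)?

The two most frequent classes are + + (261) and sr ca (220); these are the parental (non-recombinant) types.
So the F1 carried + + on one chromosome and sr ca on the other — the recessive alleles are on the same chromosome (cis / coupling).

cis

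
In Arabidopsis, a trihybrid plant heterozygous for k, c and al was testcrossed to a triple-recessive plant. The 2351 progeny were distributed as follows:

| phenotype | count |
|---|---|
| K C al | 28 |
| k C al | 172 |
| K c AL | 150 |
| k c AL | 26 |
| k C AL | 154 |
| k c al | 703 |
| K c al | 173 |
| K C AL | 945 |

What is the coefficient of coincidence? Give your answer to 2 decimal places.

0.89

The two most frequent reciprocal classes, k c al and K C AL, are the parental types, so the F1 was k c al / K C AL.
The two rarest classes, k c AL and K C al, are the double crossovers. Comparing them with the parentals, only the al allele has switched, so al is the middle locus and the order is k – al – c.
k–al: (327 + 54)/2351 = 0.1621; al–c: (322 + 54)/2351 = 0.1599.
Expected DCO frequency = 0.1621 × 0.1599 ≈ 0.02592; observed = 54/2351 ≈ 0.02297.
Coefficient of coincidence = 0.02297/0.02592 ≈ 0.89.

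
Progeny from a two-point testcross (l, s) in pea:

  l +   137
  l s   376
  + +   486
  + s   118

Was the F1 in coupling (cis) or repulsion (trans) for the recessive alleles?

The two most frequent classes are + + (486) and l s (376); these are the parental (non-recombinant) types.
So the F1 carried + + on one chromosome and l s on the other — the recessive alleles are on the same chromosome (cis / coupling).

cis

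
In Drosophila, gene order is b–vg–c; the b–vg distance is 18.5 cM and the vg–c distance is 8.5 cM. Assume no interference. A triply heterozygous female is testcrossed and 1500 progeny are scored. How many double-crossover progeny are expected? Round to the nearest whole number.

Map distances give recombination frequencies of 0.185 and 0.085 for the two intervals.
With no interference, expected double-crossover frequency = 0.185 × 0.085 = 0.01572.
Expected number = 0.01572 × 1500 = 23.59 ≈ 24.

24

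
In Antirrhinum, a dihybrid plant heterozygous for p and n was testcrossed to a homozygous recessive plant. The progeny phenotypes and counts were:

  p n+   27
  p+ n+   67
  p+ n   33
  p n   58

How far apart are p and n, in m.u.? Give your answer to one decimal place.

The two most frequent classes, p+ n+ (67) and p n (58), are the parental types, so the F1 was p+ n+ / p n.
The recombinant classes are p+ n and p n+: 33 + 27 = 60.
Recombination frequency = 60/185 = 0.3243 ≈ 32.4%, i.e. 32.4 m.u.

32.4 m.u.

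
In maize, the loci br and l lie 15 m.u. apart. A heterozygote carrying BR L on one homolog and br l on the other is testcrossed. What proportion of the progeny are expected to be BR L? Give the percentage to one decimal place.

A map distance of 15 m.u. corresponds to a recombination frequency of 0.150.
The F1 is BR L / br l, so BR L is a parental gamete class with expected frequency (1 − r)/2 = 0.850/2 = 0.4250.
That is 0.4250 = 42.5% of the progeny.

42.5%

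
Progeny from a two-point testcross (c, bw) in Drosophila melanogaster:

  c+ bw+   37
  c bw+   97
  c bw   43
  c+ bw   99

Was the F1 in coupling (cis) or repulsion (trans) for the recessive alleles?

trans

The two most frequent classes are c+ bw (99) and c bw+ (97); these are the parental (non-recombinant) types.
So the F1 carried c+ bw on one chromosome and c bw+ on the other — the recessive alleles are on opposite chromosomes (trans / repulsion).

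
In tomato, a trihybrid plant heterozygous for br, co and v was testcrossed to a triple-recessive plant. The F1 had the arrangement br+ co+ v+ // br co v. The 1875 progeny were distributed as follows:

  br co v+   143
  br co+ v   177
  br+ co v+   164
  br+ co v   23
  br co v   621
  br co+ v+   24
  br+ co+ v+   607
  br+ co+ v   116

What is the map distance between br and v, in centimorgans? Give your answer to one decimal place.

16.3 centimorgans

The two rarest classes, br co+ v+ and br+ co v, are the double crossovers. Comparing them with the parentals, only the br allele has switched, so br is the middle locus and the order is v – br – co.
Crossovers in the v–br interval produce the single-crossover classes br+ co+ v and br co v+ (116 + 143 = 259) plus the double crossovers (47).
RF(v–br) = (259 + 47) / 1875 = 306/1875 = 0.1632 → 16.3 centimorgans.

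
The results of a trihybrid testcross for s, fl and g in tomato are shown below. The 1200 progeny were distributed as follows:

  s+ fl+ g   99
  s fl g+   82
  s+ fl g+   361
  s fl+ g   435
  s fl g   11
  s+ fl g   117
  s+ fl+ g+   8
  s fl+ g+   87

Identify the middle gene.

fl

The two most frequent reciprocal classes, s fl+ g and s+ fl g+, are the parental types, so the F1 was s fl+ g / s+ fl g+.
The two rarest classes, s fl g and s+ fl+ g+, are the double crossovers. Comparing them with the parentals, only the fl allele has switched, so fl is the middle locus and the order is s – fl – g.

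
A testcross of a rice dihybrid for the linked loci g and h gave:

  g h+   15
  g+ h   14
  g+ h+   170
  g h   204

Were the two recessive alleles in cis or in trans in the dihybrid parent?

The two most frequent classes are g+ h+ (170) and g h (204); these are the parental (non-recombinant) types.
So the F1 carried g+ h+ on one chromosome and g h on the other — the recessive alleles are on the same chromosome (cis / coupling).

cis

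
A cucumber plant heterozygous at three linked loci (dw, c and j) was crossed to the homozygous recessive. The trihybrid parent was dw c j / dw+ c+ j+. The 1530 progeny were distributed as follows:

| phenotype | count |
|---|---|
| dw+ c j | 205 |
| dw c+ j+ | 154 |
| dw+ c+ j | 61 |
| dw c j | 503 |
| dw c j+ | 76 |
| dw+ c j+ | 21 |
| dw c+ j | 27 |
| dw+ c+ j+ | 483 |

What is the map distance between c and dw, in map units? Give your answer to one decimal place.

26.6 map units

The two rarest classes, dw c+ j and dw+ c j+, are the double crossovers. Comparing them with the parentals, only the c allele has switched, so c is the middle locus and the order is j – c – dw.
Crossovers in the c–dw interval produce the single-crossover classes dw+ c j and dw c+ j+ (205 + 154 = 359) plus the double crossovers (48).
RF(c–dw) = (359 + 48) / 1530 = 407/1530 = 0.2660 → 26.6 map units.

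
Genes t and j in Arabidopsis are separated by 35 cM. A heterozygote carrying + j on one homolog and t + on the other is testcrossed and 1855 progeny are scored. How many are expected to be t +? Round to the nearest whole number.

A map distance of 35 cM corresponds to a recombination frequency of 0.350.
The F1 is + j / t +, so t + is a parental gamete class with expected frequency (1 − r)/2 = 0.650/2 = 0.3250.
Expected number = 0.3250 × 1855 = 602.88 ≈ 603.

603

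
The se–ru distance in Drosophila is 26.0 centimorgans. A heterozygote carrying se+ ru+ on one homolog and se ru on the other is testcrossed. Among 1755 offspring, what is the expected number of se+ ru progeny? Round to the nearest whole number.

A map distance of 26.0 centimorgans corresponds to a recombination frequency of 0.260.
The F1 is se+ ru+ / se ru, so se+ ru is a recombinant gamete class with expected frequency r/2 = 0.260/2 = 0.1300.
Expected number = 0.1300 × 1755 = 228.15 ≈ 228.

228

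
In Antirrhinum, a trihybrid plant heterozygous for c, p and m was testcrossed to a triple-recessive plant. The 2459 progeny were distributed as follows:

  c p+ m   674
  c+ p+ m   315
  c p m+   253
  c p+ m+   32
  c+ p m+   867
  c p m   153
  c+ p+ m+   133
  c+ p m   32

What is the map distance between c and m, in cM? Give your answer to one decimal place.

25.7 cM

The two most frequent reciprocal classes, c+ p m+ and c p+ m, are the parental types, so the F1 was c+ p m+ / c p+ m.
The two rarest classes, c+ p m and c p+ m+, are the double crossovers. Comparing them with the parentals, only the m allele has switched, so m is the middle locus and the order is p – m – c.
Crossovers in the m–c interval produce the single-crossover classes c p m+ and c+ p+ m (253 + 315 = 568) plus the double crossovers (64).
RF(m–c) = (568 + 64) / 2459 = 632/2459 = 0.2570 → 25.7 cM.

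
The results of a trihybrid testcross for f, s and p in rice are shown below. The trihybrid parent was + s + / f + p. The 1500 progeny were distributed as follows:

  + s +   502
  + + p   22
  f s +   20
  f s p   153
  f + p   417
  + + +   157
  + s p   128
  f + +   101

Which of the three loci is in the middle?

The two rarest classes, f s + and + + p, are the double crossovers. Comparing them with the parentals, only the f allele has switched, so f is the middle locus and the order is s – f – p.

f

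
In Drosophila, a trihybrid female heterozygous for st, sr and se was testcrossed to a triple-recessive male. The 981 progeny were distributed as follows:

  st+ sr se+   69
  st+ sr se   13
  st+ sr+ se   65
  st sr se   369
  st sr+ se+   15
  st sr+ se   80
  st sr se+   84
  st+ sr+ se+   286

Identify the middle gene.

The two most frequent reciprocal classes, st+ sr+ se+ and st sr se, are the parental types, so the F1 was st+ sr+ se+ / st sr se.
The two rarest classes, st sr+ se+ and st+ sr se, are the double crossovers. Comparing them with the parentals, only the st allele has switched, so st is the middle locus and the order is sr – st – se.

st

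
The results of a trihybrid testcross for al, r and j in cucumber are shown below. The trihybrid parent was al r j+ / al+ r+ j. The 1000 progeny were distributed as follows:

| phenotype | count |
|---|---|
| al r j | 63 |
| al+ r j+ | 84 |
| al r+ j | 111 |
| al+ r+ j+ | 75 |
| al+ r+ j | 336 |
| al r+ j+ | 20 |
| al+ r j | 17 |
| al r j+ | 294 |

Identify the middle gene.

r

The two rarest classes, al r+ j+ and al+ r j, are the double crossovers. Comparing them with the parentals, only the r allele has switched, so r is the middle locus and the order is al – r – j.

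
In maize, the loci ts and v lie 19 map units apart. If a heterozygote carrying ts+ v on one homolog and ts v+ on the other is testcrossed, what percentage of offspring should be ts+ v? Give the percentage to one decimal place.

40.5%

A map distance of 19 map units corresponds to a recombination frequency of 0.190.
The F1 is ts+ v / ts v+, so ts+ v is a parental gamete class with expected frequency (1 − r)/2 = 0.810/2 = 0.4050.
That is 0.4050 = 40.5% of the progeny.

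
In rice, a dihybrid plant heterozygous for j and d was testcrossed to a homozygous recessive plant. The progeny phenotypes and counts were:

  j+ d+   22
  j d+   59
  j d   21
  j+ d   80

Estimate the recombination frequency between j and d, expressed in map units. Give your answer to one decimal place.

23.6 map units

The two most frequent classes, j+ d (80) and j d+ (59), are the parental types, so the F1 was j+ d / j d+.
The recombinant classes are j+ d+ and j d: 22 + 21 = 43.
Recombination frequency = 43/182 = 0.2363 ≈ 23.6%, i.e. 23.6 map units.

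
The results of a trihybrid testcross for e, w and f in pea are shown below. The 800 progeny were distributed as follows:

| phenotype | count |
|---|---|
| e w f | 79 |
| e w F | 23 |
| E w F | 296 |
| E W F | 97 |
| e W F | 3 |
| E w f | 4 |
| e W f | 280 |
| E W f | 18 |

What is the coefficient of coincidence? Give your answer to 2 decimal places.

The two most frequent reciprocal classes, e W f and E w F, are the parental types, so the F1 was e W f / E w F.
The two rarest classes, e W F and E w f, are the double crossovers. Comparing them with the parentals, only the f allele has switched, so f is the middle locus and the order is e – f – w.
e–f: (41 + 7)/800 = 0.0600; f–w: (176 + 7)/800 = 0.2288.
Expected DCO frequency = 0.0600 × 0.2288 ≈ 0.01373; observed = 7/800 ≈ 0.00875.
Coefficient of coincidence = 0.00875/0.01373 ≈ 0.64.

0.64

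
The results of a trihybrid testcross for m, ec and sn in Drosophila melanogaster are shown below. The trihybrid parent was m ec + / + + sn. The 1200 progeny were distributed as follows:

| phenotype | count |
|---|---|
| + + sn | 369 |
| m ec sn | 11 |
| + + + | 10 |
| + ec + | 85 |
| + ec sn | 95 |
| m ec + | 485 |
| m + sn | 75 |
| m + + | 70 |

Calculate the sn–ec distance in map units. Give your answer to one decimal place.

15.5 map units

The two rarest classes, m ec sn and + + +, are the double crossovers. Comparing them with the parentals, only the sn allele has switched, so sn is the middle locus and the order is m – sn – ec.
Crossovers in the sn–ec interval produce the single-crossover classes m + + and + ec sn (70 + 95 = 165) plus the double crossovers (21).
RF(sn–ec) = (165 + 21) / 1200 = 186/1200 = 0.1550 → 15.5 map units.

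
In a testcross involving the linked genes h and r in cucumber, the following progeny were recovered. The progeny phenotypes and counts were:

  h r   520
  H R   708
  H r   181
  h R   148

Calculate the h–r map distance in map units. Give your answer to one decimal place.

The two most frequent classes, H R (708) and h r (520), are the parental types, so the F1 was H R / h r.
The recombinant classes are H r and h R: 181 + 148 = 329.
Recombination frequency = 329/1557 = 0.2113 ≈ 21.1%, i.e. 21.1 map units.

21.1 map units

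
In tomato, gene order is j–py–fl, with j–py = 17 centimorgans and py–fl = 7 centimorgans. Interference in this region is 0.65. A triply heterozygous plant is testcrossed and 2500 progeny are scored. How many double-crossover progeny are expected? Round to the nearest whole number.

Map distances give recombination frequencies of 0.170 and 0.070 for the two intervals.
With interference 0.65 (so coincidence = 0.35), expected double-crossover frequency = 0.170 × 0.070 × 0.35 = 0.00417.
Expected number = 0.00417 × 2500 = 10.41 ≈ 10.

10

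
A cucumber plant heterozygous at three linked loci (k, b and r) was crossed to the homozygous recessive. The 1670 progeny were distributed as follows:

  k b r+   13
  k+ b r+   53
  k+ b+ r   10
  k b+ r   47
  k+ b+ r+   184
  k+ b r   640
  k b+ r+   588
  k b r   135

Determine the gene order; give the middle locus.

The two most frequent reciprocal classes, k+ b r and k b+ r+, are the parental types, so the F1 was k+ b r / k b+ r+.
The two rarest classes, k+ b+ r and k b r+, are the double crossovers. Comparing them with the parentals, only the b allele has switched, so b is the middle locus and the order is k – b – r.

b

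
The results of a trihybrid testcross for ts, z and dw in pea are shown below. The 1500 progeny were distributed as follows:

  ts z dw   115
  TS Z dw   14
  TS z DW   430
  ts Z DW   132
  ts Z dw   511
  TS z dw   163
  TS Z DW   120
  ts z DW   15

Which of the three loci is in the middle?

ts

The two most frequent reciprocal classes, TS z DW and ts Z dw, are the parental types, so the F1 was TS z DW / ts Z dw.
The two rarest classes, ts z DW and TS Z dw, are the double crossovers. Comparing them with the parentals, only the ts allele has switched, so ts is the middle locus and the order is z – ts – dw.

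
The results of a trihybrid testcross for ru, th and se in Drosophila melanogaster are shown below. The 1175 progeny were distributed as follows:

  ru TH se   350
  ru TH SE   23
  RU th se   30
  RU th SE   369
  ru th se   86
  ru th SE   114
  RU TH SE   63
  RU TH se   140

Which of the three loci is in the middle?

The two most frequent reciprocal classes, ru TH se and RU th SE, are the parental types, so the F1 was ru TH se / RU th SE.
The two rarest classes, ru TH SE and RU th se, are the double crossovers. Comparing them with the parentals, only the se allele has switched, so se is the middle locus and the order is ru – se – th.

se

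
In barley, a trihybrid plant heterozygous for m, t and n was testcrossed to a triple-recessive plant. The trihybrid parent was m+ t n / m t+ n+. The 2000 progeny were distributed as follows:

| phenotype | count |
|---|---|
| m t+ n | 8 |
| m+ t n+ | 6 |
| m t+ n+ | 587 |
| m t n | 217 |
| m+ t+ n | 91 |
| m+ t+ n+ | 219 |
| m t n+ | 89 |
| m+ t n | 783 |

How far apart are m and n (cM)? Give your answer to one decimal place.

22.5 cM

The two rarest classes, m+ t n+ and m t+ n, are the double crossovers. Comparing them with the parentals, only the n allele has switched, so n is the middle locus and the order is m – n – t.
Crossovers in the m–n interval produce the single-crossover classes m t n and m+ t+ n+ (217 + 219 = 436) plus the double crossovers (14).
RF(m–n) = (436 + 14) / 2000 = 450/2000 = 0.2250 → 22.5 cM.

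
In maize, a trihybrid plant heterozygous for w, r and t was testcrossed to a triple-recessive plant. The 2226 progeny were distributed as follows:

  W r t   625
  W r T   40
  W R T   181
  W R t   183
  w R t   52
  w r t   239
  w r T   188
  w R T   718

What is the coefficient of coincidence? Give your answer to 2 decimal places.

The two most frequent reciprocal classes, w R T and W r t, are the parental types, so the F1 was w R T / W r t.
The two rarest classes, w R t and W r T, are the double crossovers. Comparing them with the parentals, only the t allele has switched, so t is the middle locus and the order is r – t – w.
r–t: (371 + 92)/2226 = 0.2080; t–w: (420 + 92)/2226 = 0.2300.
Expected DCO frequency = 0.2080 × 0.2300 ≈ 0.04784; observed = 92/2226 ≈ 0.04133.
Coefficient of coincidence = 0.04133/0.04784 ≈ 0.86.

0.86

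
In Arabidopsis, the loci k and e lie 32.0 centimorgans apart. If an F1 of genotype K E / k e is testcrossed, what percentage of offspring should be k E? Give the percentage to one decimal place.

16.0%

A map distance of 32.0 centimorgans corresponds to a recombination frequency of 0.320.
The F1 is K E / k e, so k E is a recombinant gamete class with expected frequency r/2 = 0.320/2 = 0.1600.
That is 0.1600 = 16.0% of the progeny.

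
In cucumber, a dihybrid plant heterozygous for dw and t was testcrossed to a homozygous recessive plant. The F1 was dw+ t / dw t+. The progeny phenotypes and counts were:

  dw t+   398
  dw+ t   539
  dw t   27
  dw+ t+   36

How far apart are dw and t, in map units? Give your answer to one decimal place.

The recombinant classes are dw+ t+ and dw t: 36 + 27 = 63.
Recombination frequency = 63/1000 = 0.0630 ≈ 6.3%, i.e. 6.3 map units.

6.3 map units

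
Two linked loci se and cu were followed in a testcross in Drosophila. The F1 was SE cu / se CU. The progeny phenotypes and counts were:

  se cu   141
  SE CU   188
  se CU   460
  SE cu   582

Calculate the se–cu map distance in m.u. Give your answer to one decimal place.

The recombinant classes are SE CU and se cu: 188 + 141 = 329.
Recombination frequency = 329/1371 = 0.2400 ≈ 24.0%, i.e. 24.0 m.u.

24.0 m.u.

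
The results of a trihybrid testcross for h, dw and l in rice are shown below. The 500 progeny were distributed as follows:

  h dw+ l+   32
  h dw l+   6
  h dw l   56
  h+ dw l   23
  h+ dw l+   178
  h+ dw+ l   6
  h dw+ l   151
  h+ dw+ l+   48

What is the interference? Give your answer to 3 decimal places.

The two most frequent reciprocal classes, h+ dw l+ and h dw+ l, are the parental types, so the F1 was h+ dw l+ / h dw+ l.
The two rarest classes, h dw l+ and h+ dw+ l, are the double crossovers. Comparing them with the parentals, only the h allele has switched, so h is the middle locus and the order is l – h – dw.
l–h: (55 + 12)/500 = 0.1340; h–dw: (104 + 12)/500 = 0.2320.
Expected DCO frequency = 0.1340 × 0.2320 ≈ 0.03109; observed = 12/500 ≈ 0.02400.
Coefficient of coincidence = 0.02400/0.03109 ≈ 0.772; interference = 1 − 0.772 = 0.228.

0.228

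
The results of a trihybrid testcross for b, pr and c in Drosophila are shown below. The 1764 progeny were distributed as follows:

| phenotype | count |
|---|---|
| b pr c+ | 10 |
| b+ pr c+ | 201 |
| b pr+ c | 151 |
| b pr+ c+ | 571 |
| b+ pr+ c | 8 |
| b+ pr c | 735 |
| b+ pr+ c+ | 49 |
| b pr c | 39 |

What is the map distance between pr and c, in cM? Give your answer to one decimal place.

21.0 cM

The two most frequent reciprocal classes, b+ pr c and b pr+ c+, are the parental types, so the F1 was b+ pr c / b pr+ c+.
The two rarest classes, b+ pr+ c and b pr c+, are the double crossovers. Comparing them with the parentals, only the pr allele has switched, so pr is the middle locus and the order is b – pr – c.
Crossovers in the pr–c interval produce the single-crossover classes b+ pr c+ and b pr+ c (201 + 151 = 352) plus the double crossovers (18).
RF(pr–c) = (352 + 18) / 1764 = 370/1764 = 0.2098 → 21.0 cM.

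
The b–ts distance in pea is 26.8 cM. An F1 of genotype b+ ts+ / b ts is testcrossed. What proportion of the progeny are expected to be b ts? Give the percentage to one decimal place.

36.6%

A map distance of 26.8 cM corresponds to a recombination frequency of 0.268.
The F1 is b+ ts+ / b ts, so b ts is a parental gamete class with expected frequency (1 − r)/2 = 0.732/2 = 0.3660.
That is 0.3660 = 36.6% of the progeny.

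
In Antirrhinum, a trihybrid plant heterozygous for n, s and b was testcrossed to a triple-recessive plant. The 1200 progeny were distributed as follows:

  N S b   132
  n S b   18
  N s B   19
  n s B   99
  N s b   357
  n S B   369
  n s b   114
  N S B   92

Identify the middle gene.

b

The two most frequent reciprocal classes, n S B and N s b, are the parental types, so the F1 was n S B / N s b.
The two rarest classes, n S b and N s B, are the double crossovers. Comparing them with the parentals, only the b allele has switched, so b is the middle locus and the order is n – b – s.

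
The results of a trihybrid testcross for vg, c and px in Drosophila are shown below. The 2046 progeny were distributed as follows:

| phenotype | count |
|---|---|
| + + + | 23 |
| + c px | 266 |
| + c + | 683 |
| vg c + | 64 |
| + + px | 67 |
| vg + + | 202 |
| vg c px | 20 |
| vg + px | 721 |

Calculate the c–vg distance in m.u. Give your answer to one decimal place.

8.5 m.u.

The two most frequent reciprocal classes, vg + px and + c +, are the parental types, so the F1 was vg + px / + c +.
The two rarest classes, vg c px and + + +, are the double crossovers. Comparing them with the parentals, only the c allele has switched, so c is the middle locus and the order is px – c – vg.
Crossovers in the c–vg interval produce the single-crossover classes + + px and vg c + (67 + 64 = 131) plus the double crossovers (43).
RF(c–vg) = (131 + 43) / 2046 = 174/2046 = 0.0850 → 8.5 m.u.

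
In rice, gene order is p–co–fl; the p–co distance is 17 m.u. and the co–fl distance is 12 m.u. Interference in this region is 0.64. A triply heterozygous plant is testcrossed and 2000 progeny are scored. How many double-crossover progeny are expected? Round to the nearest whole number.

Map distances give recombination frequencies of 0.170 and 0.120 for the two intervals.
With interference 0.64 (so coincidence = 0.36), expected double-crossover frequency = 0.170 × 0.120 × 0.36 = 0.00734.
Expected number = 0.00734 × 2000 = 14.69 ≈ 15.

15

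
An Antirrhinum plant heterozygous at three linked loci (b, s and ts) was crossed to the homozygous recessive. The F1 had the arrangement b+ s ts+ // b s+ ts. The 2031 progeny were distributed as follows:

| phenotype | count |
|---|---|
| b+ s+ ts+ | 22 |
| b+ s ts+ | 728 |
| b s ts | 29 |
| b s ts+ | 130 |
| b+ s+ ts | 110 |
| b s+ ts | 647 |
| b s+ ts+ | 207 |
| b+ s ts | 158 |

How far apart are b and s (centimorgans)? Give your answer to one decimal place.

14.3 centimorgans

The two rarest classes, b+ s+ ts+ and b s ts, are the double crossovers. Comparing them with the parentals, only the s allele has switched, so s is the middle locus and the order is ts – s – b.
Crossovers in the s–b interval produce the single-crossover classes b s ts+ and b+ s+ ts (130 + 110 = 240) plus the double crossovers (51).
RF(s–b) = (240 + 51) / 2031 = 291/2031 = 0.1433 → 14.3 centimorgans.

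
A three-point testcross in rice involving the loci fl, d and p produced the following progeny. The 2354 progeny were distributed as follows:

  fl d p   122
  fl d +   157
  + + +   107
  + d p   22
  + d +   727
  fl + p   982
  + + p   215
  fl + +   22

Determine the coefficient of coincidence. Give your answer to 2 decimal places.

0.91

The two most frequent reciprocal classes, fl + p and + d +, are the parental types, so the F1 was fl + p / + d +.
The two rarest classes, fl + + and + d p, are the double crossovers. Comparing them with the parentals, only the p allele has switched, so p is the middle locus and the order is fl – p – d.
fl–p: (372 + 44)/2354 = 0.1767; p–d: (229 + 44)/2354 = 0.1160.
Expected DCO frequency = 0.1767 × 0.1160 ≈ 0.02050; observed = 44/2354 ≈ 0.01869.
Coefficient of coincidence = 0.01869/0.02050 ≈ 0.91.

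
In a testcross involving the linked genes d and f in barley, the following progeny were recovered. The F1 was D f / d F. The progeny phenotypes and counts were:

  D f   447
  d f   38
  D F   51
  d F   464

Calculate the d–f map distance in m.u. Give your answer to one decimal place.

8.9 m.u.

The recombinant classes are D F and d f: 51 + 38 = 89.
Recombination frequency = 89/1000 = 0.0890 ≈ 8.9%, i.e. 8.9 m.u.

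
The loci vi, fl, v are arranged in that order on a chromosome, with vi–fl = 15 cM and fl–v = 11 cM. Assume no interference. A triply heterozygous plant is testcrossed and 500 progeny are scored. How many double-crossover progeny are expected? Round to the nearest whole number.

8

Map distances give recombination frequencies of 0.150 and 0.110 for the two intervals.
With no interference, expected double-crossover frequency = 0.150 × 0.110 = 0.01650.
Expected number = 0.01650 × 500 = 8.25 ≈ 8.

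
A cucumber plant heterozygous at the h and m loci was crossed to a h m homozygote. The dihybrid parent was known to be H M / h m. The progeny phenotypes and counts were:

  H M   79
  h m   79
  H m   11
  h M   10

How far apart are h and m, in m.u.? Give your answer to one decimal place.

11.7 m.u.

The recombinant classes are H m and h M: 11 + 10 = 21.
Recombination frequency = 21/179 = 0.1173 ≈ 11.7%, i.e. 11.7 m.u.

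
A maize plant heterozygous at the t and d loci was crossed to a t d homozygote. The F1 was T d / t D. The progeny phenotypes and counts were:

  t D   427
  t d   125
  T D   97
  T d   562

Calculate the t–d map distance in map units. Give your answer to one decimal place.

18.3 map units

The recombinant classes are T D and t d: 97 + 125 = 222.
Recombination frequency = 222/1211 = 0.1833 ≈ 18.3%, i.e. 18.3 map units.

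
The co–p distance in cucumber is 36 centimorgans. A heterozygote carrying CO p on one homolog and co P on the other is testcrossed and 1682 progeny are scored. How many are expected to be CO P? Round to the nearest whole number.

A map distance of 36 centimorgans corresponds to a recombination frequency of 0.360.
The F1 is CO p / co P, so CO P is a recombinant gamete class with expected frequency r/2 = 0.360/2 = 0.1800.
Expected number = 0.1800 × 1682 = 302.76 ≈ 303.

303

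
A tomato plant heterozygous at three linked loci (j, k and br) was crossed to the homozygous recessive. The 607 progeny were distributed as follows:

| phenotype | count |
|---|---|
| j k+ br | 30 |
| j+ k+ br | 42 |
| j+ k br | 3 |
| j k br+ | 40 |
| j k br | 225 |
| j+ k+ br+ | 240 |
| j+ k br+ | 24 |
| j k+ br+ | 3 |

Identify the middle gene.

j

The two most frequent reciprocal classes, j+ k+ br+ and j k br, are the parental types, so the F1 was j+ k+ br+ / j k br.
The two rarest classes, j k+ br+ and j+ k br, are the double crossovers. Comparing them with the parentals, only the j allele has switched, so j is the middle locus and the order is br – j – k.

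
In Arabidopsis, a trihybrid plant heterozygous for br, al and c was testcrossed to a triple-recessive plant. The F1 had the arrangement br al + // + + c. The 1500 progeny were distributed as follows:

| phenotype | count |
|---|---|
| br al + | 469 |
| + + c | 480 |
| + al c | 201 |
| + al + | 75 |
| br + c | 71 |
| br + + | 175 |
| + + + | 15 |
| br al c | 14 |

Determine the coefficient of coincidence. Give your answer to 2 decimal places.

The two rarest classes, br al c and + + +, are the double crossovers. Comparing them with the parentals, only the c allele has switched, so c is the middle locus and the order is br – c – al.
br–c: (146 + 29)/1500 = 0.1167; c–al: (376 + 29)/1500 = 0.2700.
Expected DCO frequency = 0.1167 × 0.2700 ≈ 0.03151; observed = 29/1500 ≈ 0.01933.
Coefficient of coincidence = 0.01933/0.03151 ≈ 0.61.

0.61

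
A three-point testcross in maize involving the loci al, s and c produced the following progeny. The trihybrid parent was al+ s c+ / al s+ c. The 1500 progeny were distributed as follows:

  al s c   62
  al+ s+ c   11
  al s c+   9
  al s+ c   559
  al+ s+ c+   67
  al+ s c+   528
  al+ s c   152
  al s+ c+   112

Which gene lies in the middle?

The two rarest classes, al s c+ and al+ s+ c, are the double crossovers. Comparing them with the parentals, only the al allele has switched, so al is the middle locus and the order is s – al – c.

al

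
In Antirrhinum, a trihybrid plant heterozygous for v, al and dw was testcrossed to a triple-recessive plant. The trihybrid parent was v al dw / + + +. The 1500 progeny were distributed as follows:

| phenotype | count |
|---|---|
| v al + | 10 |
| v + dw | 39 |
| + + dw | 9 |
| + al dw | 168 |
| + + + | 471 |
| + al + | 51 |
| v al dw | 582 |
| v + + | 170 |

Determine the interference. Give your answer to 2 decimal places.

The two rarest classes, v al + and + + dw, are the double crossovers. Comparing them with the parentals, only the dw allele has switched, so dw is the middle locus and the order is v – dw – al.
v–dw: (338 + 19)/1500 = 0.2380; dw–al: (90 + 19)/1500 = 0.0727.
Expected DCO frequency = 0.2380 × 0.0727 ≈ 0.01730; observed = 19/1500 ≈ 0.01267.
Coefficient of coincidence = 0.01267/0.01730 ≈ 0.73; interference = 1 − 0.73 = 0.27.

0.27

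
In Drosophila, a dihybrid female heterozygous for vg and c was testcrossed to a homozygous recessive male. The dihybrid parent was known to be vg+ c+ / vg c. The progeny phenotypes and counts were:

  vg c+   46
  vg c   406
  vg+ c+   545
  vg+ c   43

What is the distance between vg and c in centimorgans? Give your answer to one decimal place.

8.6 centimorgans

The recombinant classes are vg+ c and vg c+: 43 + 46 = 89.
Recombination frequency = 89/1040 = 0.0856 ≈ 8.6%, i.e. 8.6 centimorgans.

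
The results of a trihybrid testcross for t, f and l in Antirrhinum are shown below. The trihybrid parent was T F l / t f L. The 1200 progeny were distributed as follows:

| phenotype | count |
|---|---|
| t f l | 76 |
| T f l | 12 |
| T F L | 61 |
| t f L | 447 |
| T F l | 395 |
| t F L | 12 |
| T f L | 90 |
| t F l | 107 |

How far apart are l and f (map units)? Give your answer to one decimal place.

13.4 map units

The two rarest classes, T f l and t F L, are the double crossovers. Comparing them with the parentals, only the f allele has switched, so f is the middle locus and the order is t – f – l.
Crossovers in the f–l interval produce the single-crossover classes T F L and t f l (61 + 76 = 137) plus the double crossovers (24).
RF(f–l) = (137 + 24) / 1200 = 161/1200 = 0.1342 → 13.4 map units.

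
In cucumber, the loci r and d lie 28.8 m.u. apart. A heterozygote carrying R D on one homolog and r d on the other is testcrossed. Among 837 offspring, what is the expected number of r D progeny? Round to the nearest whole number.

121

A map distance of 28.8 m.u. corresponds to a recombination frequency of 0.288.
The F1 is R D / r d, so r D is a recombinant gamete class with expected frequency r/2 = 0.288/2 = 0.1440.
Expected number = 0.1440 × 837 = 120.53 ≈ 121.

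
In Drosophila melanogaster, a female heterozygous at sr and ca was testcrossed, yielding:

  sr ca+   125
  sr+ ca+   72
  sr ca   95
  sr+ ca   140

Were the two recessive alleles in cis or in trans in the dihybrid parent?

trans

The two most frequent classes are sr+ ca (140) and sr ca+ (125); these are the parental (non-recombinant) types.
So the F1 carried sr+ ca on one chromosome and sr ca+ on the other — the recessive alleles are on opposite chromosomes (trans / repulsion).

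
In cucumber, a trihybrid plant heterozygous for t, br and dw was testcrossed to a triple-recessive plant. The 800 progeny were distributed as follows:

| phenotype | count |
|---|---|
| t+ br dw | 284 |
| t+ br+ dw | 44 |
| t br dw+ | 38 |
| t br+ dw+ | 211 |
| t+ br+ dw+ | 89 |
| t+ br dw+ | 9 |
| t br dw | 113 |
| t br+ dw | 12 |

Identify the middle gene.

dw

The two most frequent reciprocal classes, t br+ dw+ and t+ br dw, are the parental types, so the F1 was t br+ dw+ / t+ br dw.
The two rarest classes, t br+ dw and t+ br dw+, are the double crossovers. Comparing them with the parentals, only the dw allele has switched, so dw is the middle locus and the order is br – dw – t.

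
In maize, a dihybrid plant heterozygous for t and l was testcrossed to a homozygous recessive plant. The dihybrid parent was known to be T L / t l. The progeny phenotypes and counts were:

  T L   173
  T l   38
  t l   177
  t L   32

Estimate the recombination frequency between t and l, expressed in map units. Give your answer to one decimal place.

The recombinant classes are T l and t L: 38 + 32 = 70.
Recombination frequency = 70/420 = 0.1667 ≈ 16.7%, i.e. 16.7 map units.

16.7 map units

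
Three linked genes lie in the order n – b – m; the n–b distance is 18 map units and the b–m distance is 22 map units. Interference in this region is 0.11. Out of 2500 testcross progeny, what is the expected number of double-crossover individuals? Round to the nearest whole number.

88

Map distances give recombination frequencies of 0.180 and 0.220 for the two intervals.
With interference 0.11 (so coincidence = 0.89), expected double-crossover frequency = 0.180 × 0.220 × 0.89 = 0.03524.
Expected number = 0.03524 × 2500 = 88.11 ≈ 88.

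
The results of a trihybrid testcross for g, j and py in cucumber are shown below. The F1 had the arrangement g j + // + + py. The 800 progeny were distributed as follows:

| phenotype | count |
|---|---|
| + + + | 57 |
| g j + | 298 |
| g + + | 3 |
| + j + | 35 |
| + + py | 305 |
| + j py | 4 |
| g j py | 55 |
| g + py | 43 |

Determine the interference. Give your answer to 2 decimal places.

0.45

The two rarest classes, g + + and + j py, are the double crossovers. Comparing them with the parentals, only the j allele has switched, so j is the middle locus and the order is g – j – py.
g–j: (78 + 7)/800 = 0.1062; j–py: (112 + 7)/800 = 0.1487.
Expected DCO frequency = 0.1062 × 0.1487 ≈ 0.01579; observed = 7/800 ≈ 0.00875.
Coefficient of coincidence = 0.00875/0.01579 ≈ 0.55; interference = 1 − 0.55 = 0.45.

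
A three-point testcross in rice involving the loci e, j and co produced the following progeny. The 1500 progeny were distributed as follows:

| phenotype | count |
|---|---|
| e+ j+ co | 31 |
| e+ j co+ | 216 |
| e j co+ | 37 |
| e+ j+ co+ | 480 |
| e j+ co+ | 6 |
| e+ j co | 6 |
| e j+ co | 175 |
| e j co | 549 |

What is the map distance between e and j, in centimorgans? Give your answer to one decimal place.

26.9 centimorgans

The two most frequent reciprocal classes, e+ j+ co+ and e j co, are the parental types, so the F1 was e+ j+ co+ / e j co.
The two rarest classes, e j+ co+ and e+ j co, are the double crossovers. Comparing them with the parentals, only the e allele has switched, so e is the middle locus and the order is j – e – co.
Crossovers in the j–e interval produce the single-crossover classes e+ j co+ and e j+ co (216 + 175 = 391) plus the double crossovers (12).
RF(j–e) = (391 + 12) / 1500 = 403/1500 = 0.2687 → 26.9 centimorgans.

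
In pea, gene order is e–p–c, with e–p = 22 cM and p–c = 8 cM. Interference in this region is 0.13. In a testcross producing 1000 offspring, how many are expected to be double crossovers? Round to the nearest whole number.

15

Map distances give recombination frequencies of 0.220 and 0.080 for the two intervals.
With interference 0.13 (so coincidence = 0.87), expected double-crossover frequency = 0.220 × 0.080 × 0.87 = 0.01531.
Expected number = 0.01531 × 1000 = 15.31 ≈ 15.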